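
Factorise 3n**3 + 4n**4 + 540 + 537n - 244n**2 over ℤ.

Testing divisors of the constant over divisors of the leading coefficient, n = -9 is a root, so (n + 9) divides it; the quotient is 4n**3 - 33n**2 + 53n + 60.
Continuing, n = 5 is a root, giving the factor (n - 5) and quotient 4n**2 - 13n - 12.
The remaining quadratic factors as (n - 4)(4n + 3).

(4n + 3)(n + 9)(n - 4)(n - 5)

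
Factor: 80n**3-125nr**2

Every term has a factor of 5n. Then 16n**2-25r**2 = (4n)² − (5r)².

5n(4n+5r)(4n-5r)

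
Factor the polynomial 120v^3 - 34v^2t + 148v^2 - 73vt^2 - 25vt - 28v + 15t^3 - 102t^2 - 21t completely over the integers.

(6v - 5t - 1)(5v - t + 7)(4v + 3t)

Group: 4v(30v^2 - 31vt + 37v + 5t^2 - 34t - 7) + 3t(30v^2 - 31vt + 37v + 5t^2 - 34t - 7); both groups contain (30v^2 - 31vt + 37v + 5t^2 - 34t - 7), so (4v + 3t) is a factor with cofactor 30v^2 - 31vt + 37v + 5t^2 - 34t - 7.
The cofactor groups again: 30v^2 - 31vt + 37v + 5t^2 - 34t - 7 = 5v(6v - 5t - 1) + (-t + 7)(6v - 5t - 1); both groups contain (6v - 5t - 1), giving (5v - t + 7)(6v - 5t - 1).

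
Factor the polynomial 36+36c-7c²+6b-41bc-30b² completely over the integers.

-(5b+c-6)(6b+7c+6)

Group: -6b(5b+c-6) + (-7c-6)(5b+c-6); both groups contain (5b+c-6).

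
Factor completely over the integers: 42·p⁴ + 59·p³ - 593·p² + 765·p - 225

Among the possible rational roots, p = -5 is a root, so (p + 5) is a factor; dividing leaves 42·p³ - 151·p² + 162·p - 45.
Next, p = 3/2 is a root, so (2·p - 3) divides it; the quotient is 21·p² - 44·p + 15.
The remaining quadratic factors as (3·p - 5)(7·p - 3).

(2·p - 3)·(3·p - 5)·(7·p - 3)·(p + 5)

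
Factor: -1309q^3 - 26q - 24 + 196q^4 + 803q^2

(4q - 1)(7q + 1)(7q - 4)(q - 6)

By the rational root theorem, q = 4/7 is a root, giving the factor (7q - 4) and quotient 28q^3 - 171q^2 + 17q + 6.
Next, q = 6 is a root, giving the factor (q - 6) and quotient 28q^2 - 3q - 1.
The remaining quadratic factors as (4q - 1)(7q + 1).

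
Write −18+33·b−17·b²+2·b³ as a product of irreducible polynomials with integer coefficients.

Testing divisors of the constant over divisors of the leading coefficient, b = 3/2 is a root, so (2·b−3) is a factor; dividing leaves b²−7·b+6.
The remaining quadratic factors as (b−1)(b−6).

(2·b−3)·(b−1)·(b−6)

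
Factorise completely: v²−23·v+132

Two integers with product 132 and sum −23 are −12 and −11.

(v−11)·(v−12)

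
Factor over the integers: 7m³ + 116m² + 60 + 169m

(7m + 4)(m + 1)(m + 15)

By the rational root theorem, m = -4/7 is a root, so (7m + 4) is a factor; dividing leaves m² + 16m + 15.
The remaining quadratic factors as (m + 15)(m + 1).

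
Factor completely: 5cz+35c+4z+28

Group as (5cz+35c) + (4z+28) = 5c(z+7) + 4(z+7).
Both groups share the factor (z+7).

(5c+4)(z+7)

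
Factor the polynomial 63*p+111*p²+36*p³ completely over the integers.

3*p*(3*p+7)*(4*p+3)

Pull out the common factor 3*p, then factor the remaining trinomial.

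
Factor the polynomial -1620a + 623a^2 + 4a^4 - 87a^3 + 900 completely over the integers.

Trying the rational-root candidates, a = 10 is a root, giving the factor (a - 10) and quotient 4a^3 - 47a^2 + 153a - 90.
Then a = 3/4 is a root, so (4a - 3) divides it; the quotient is a^2 - 11a + 30.
The remaining quadratic factors as (a - 5)(a - 6).

(4a - 3)(a - 10)(a - 5)(a - 6)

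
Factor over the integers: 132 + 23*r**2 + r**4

(r**2 + 11)*(r**2 + 12)

Substitute u = r**2 to get a quadratic in u, then factor.
r**2 + 12 is irreducible over ℤ (always positive, so no real roots).
r**2 + 11 is irreducible over ℤ (always positive, so no real roots).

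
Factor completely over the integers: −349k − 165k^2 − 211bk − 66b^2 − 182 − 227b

−(11b + 15k + 14)(6b + 11k + 13)

Group: −6b(11b + 15k + 14) + (−11k − 13)(11b + 15k + 14); both groups contain (11b + 15k + 14).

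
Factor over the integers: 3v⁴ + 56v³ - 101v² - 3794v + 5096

(3v - 4)(v + 13)(v + 14)(v - 7)

By the rational root theorem, v = -14 is a root, giving the factor (v + 14) and quotient 3v³ + 14v² - 297v + 364.
Next, v = 4/3 is a root, so (3v - 4) is a factor; dividing leaves v² + 6v - 91.
The remaining quadratic factors as (v + 13)(v - 7).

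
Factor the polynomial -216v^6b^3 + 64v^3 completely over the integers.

Pull out the common factor 8v^3, leaving -27v^3b^3 + 8.
Recognize a difference of cubes with the parts 2 and 3vb.

-8v^3(3vb - 2)(9v^2b^2 + 6vb + 4)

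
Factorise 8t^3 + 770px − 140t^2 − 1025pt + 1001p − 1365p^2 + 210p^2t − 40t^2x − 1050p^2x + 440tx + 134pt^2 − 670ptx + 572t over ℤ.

Group: 7p(30pt − 150px − 195p + 2t^2 − 10tx − 35t + 110x + 143) + 4t(30pt − 150px − 195p + 2t^2 − 10tx − 35t + 110x + 143); both groups contain (30pt − 150px − 195p + 2t^2 − 10tx − 35t + 110x + 143), so (7p + 4t) is a factor with cofactor 30pt − 150px − 195p + 2t^2 − 10tx − 35t + 110x + 143.
The cofactor groups again: 30pt − 150px − 195p + 2t^2 − 10tx − 35t + 110x + 143 = 15p(2t − 10x − 13) + (t − 11)(2t − 10x − 13); both groups contain (2t − 10x − 13), giving (15p + t − 11)(2t − 10x − 13).

(15p + t − 11)(2t − 10x − 13)(7p + 4t)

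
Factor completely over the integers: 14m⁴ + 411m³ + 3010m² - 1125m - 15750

(2m + 5)(7m - 15)(m + 14)(m + 15)

Testing divisors of the constant over divisors of the leading coefficient, m = -15 is a root, giving the factor (m + 15) and quotient 14m³ + 201m² - 5m - 1050.
Then m = 15/7 is a root, so (7m - 15) is a factor; dividing leaves 2m² + 33m + 70.
The remaining quadratic factors as (m + 14)(2m + 5).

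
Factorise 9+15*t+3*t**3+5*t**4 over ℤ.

(5*t+3)*(t**3+3)

Group as (5*t**4+15*t) + (3*t**3+9) = 5*t*(t**3+3) + 3*(t**3+3).
Both groups share the factor (t**3+3).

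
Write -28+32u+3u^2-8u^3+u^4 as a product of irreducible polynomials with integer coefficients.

(u+2)(u-1)(u-2)(u-7)

Among the possible rational roots, u = -2 is a root, so (u+2) is a factor; dividing leaves u^3-10u^2+23u-14.
Continuing, u = 1 is a root, so (u-1) divides it; the quotient is u^2-9u+14.
The remaining quadratic factors as (u-2)(u-7).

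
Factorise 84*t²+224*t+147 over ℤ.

7*(2*t+3)*(6*t+7)

Pull out the common factor 7, then factor the remaining trinomial.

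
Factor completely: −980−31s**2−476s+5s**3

(5s+14)(s+5)(s−14)

Among the possible rational roots, s = −5 is a root, so (s+5) divides it; the quotient is 5s**2−56s−196.
The remaining quadratic factors as (s−14)(5s+14).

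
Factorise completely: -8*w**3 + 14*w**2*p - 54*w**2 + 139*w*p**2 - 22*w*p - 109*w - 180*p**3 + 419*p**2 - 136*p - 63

Group: 4*w*(-2*w**2 + w*p - 9*w + 36*p**2 - 19*p - 7) + (-5*p + 9)*(-2*w**2 + w*p - 9*w + 36*p**2 - 19*p - 7); both groups contain (-2*w**2 + w*p - 9*w + 36*p**2 - 19*p - 7), so (4*w - 5*p + 9) is a factor with cofactor -2*w**2 + w*p - 9*w + 36*p**2 - 19*p - 7.
The cofactor groups again: -2*w**2 + w*p - 9*w + 36*p**2 - 19*p - 7 = -w*(2*w - 9*p + 7) + (-4*p - 1)*(2*w - 9*p + 7); both groups contain (2*w - 9*p + 7), giving -(w + 4*p + 1)*(2*w - 9*p + 7).

-(4*w - 5*p + 9)*(2*w - 9*p + 7)*(w + 4*p + 1)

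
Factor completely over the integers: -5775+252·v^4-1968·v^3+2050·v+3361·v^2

By the rational root theorem, v = 5 is a root, so (v-5) is a factor; dividing leaves 252·v^3-708·v^2-179·v+1155.
Then v = 11/6 is a root, giving the factor (6·v-11) and quotient 42·v^2-41·v-105.
The remaining quadratic factors as (6·v+7)(7·v-15).

(6·v+7)·(6·v-11)·(7·v-15)·(v-5)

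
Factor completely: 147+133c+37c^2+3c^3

Among the possible rational roots, c = -7/3 is a root, giving the factor (3c+7) and quotient c^2+10c+21.
The remaining quadratic factors as (c+7)(c+3).

(3c+7)(c+3)(c+7)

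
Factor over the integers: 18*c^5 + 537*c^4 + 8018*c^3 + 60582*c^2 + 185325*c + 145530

By the rational root theorem, c = −7/6 is a root, so (6*c + 7) is a factor; dividing leaves 3*c^4 + 86*c^3 + 1236*c^2 + 8655*c + 20790.
Continuing, c = −9 is a root, giving the factor (c + 9) and quotient 3*c^3 + 59*c^2 + 705*c + 2310.
Next, c = −14/3 is a root, so (3*c + 14) is a factor; dividing leaves c^2 + 15*c + 165.
The quadratic c^2 + 15*c + 165 has discriminant −435 < 0 and is irreducible over ℤ.

(3*c + 14)*(6*c + 7)*(c + 9)*(c^2 + 15*c + 165)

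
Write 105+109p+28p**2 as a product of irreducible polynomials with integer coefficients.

Need a pair with product 28·105 = 2940 and sum 109: that's 49 and 60.
Split the middle term: 28p**2+49p + 60p+105 = 7p(4p+7) + 15(4p+7).

(4p+7)(7p+15)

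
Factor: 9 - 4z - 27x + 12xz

Group as (12xz - 27x) + (-4z + 9) = 3x(4z - 9) - (4z - 9).
Both groups share the factor (4z - 9).

(3x - 1)(4z - 9)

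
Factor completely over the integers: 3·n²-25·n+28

(3·n-4)·(n-7)

Need a pair with product 3·28 = 84 and sum -25: that's -4 and -21.
Split the middle term: 3·n²-4·n - 21·n+28 = n·(3·n-4) - 7·(3·n-4).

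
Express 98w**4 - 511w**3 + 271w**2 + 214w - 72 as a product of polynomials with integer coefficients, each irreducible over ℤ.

(2w - 9)(7w + 4)(7w - 2)(w - 1)

Testing divisors of the constant over divisors of the leading coefficient, w = -4/7 is a root, so (7w + 4) divides it; the quotient is 14w**3 - 81w**2 + 85w - 18.
Continuing, w = 1 is a root, so (w - 1) divides it; the quotient is 14w**2 - 67w + 18.
The remaining quadratic factors as (7w - 2)(2w - 9).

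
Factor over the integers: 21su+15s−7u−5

Group as (21su+15s) + (−7u−5) = 3s(7u+5) − (7u+5).
Both groups share the factor (7u+5).

(3s−1)(7u+5)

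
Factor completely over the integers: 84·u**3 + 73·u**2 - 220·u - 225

Trying the rational-root candidates, u = 5/3 is a root, so (3·u - 5) divides it; the quotient is 28·u**2 + 71·u + 45.
The remaining quadratic factors as (7·u + 9)(4·u + 5).

(3·u - 5)·(4·u + 5)·(7·u + 9)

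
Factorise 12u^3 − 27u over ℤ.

3u(2u + 3)(2u − 3)

Factor out 3u, leaving 4u^2 − 9, which is a difference of two squares.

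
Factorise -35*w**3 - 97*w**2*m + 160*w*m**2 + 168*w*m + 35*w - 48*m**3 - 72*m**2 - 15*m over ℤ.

Group: w*(-35*w**2 + 43*w*m + 35*w - 12*m**2 - 15*m) + (4*m + 1)*(-35*w**2 + 43*w*m + 35*w - 12*m**2 - 15*m); both groups contain (-35*w**2 + 43*w*m + 35*w - 12*m**2 - 15*m), so (w + 4*m + 1) is a factor with cofactor -35*w**2 + 43*w*m + 35*w - 12*m**2 - 15*m.
The cofactor groups again: -35*w**2 + 43*w*m + 35*w - 12*m**2 - 15*m = -7*w*(5*w - 4*m - 5) + 3*m*(5*w - 4*m - 5); both groups contain (5*w - 4*m - 5), giving -(7*w - 3*m)*(5*w - 4*m - 5).

-(7*w - 3*m)*(5*w - 4*m - 5)*(w + 4*m + 1)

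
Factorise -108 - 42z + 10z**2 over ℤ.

Pull out the common factor 2, then factor the remaining trinomial.

2(5z + 9)(z - 6)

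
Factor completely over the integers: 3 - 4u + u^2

Two integers with product 3 and sum -4 are -1 and -3.

(u - 1)(u - 3)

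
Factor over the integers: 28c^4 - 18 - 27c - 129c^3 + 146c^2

(4c + 1)(7c - 6)(c - 1)(c - 3)

Among the possible rational roots, c = -1/4 is a root, so (4c + 1) divides it; the quotient is 7c^3 - 34c^2 + 45c - 18.
Then c = 1 is a root, giving the factor (c - 1) and quotient 7c^2 - 27c + 18.
The remaining quadratic factors as (7c - 6)(c - 3).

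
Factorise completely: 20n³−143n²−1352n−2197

(4n+13)(5n+13)(n−13)

Among the possible rational roots, n = −13/4 is a root, so (4n+13) is a factor; dividing leaves 5n²−52n−169.
The remaining quadratic factors as (5n+13)(n−13).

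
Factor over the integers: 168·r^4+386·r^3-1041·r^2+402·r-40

By the rational root theorem, r = 2/7 is a root, giving the factor (7·r-2) and quotient 24·r^3+62·r^2-131·r+20.
Next, r = -4 is a root, so (r+4) divides it; the quotient is 24·r^2-34·r+5.
The remaining quadratic factors as (4·r-5)(6·r-1).

(4·r-5)·(6·r-1)·(7·r-2)·(r+4)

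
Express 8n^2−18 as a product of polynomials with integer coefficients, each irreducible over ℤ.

2(2n+3)(2n−3)

Factor out 2, leaving 4n^2−9, which is a difference of two squares.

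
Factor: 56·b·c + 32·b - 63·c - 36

Group as (56·b·c + 32·b) + (-63·c - 36) = 8·b·(7·c + 4) - 9·(7·c + 4).
Both groups share the factor (7·c + 4).

(7·c + 4)·(8·b - 9)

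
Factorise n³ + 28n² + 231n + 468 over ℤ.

(n + 12)(n + 13)(n + 3)

Testing divisors of the constant over divisors of the leading coefficient, n = -3 is a root, so (n + 3) divides it; the quotient is n² + 25n + 156.
The remaining quadratic factors as (n + 13)(n + 12).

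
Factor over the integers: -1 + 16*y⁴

(2*y + 1)*(2*y - 1)*(4*y² + 1)

(2*y)⁴ − (1)⁴ = ((2*y)² − (1)²)((2*y)² + (1)²); the first factor splits again, the second (4*y² + 1) is irreducible.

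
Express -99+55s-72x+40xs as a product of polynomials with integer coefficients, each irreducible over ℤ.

(5s-9)(8x+11)

Group as (40xs-72x) + (55s-99) = 8x(5s-9) + 11(5s-9).
Both groups share the factor (5s-9).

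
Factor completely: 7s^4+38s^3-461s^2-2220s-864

By the rational root theorem, s = 8 is a root, so (s-8) is a factor; dividing leaves 7s^3+94s^2+291s+108.
Continuing, s = -3/7 is a root, so (7s+3) is a factor; dividing leaves s^2+13s+36.
The remaining quadratic factors as (s+9)(s+4).

(7s+3)(s+4)(s+9)(s-8)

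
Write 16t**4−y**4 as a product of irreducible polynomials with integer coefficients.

(2t+y)(2t−y)(4t**2+y**2)

Write as (4t**2)² − (y**2)², then factor 4t**2−y**2 once more.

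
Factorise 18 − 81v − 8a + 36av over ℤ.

(4a − 9)(9v − 2)

Group as (36av − 8a) + (−81v + 18) = 4a(9v − 2) − 9(9v − 2).
Both groups share the factor (9v − 2).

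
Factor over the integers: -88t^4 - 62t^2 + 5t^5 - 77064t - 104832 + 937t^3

(5t + 7)(t + 6)(t - 12)(t^2 - 13t + 208)

By the rational root theorem, t = 12 is a root, giving the factor (t - 12) and quotient 5t^4 - 28t^3 + 601t^2 + 7150t + 8736.
Continuing, t = -7/5 is a root, giving the factor (5t + 7) and quotient t^3 - 7t^2 + 130t + 1248.
Then t = -6 is a root, giving the factor (t + 6) and quotient t^2 - 13t + 208.
The quadratic t^2 - 13t + 208 has discriminant -663 < 0 and is irreducible over ℤ.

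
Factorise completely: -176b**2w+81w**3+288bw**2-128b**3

Group: 4b(-32b**2+28bw+9w**2) + 9w(-32b**2+28bw+9w**2); both groups contain (-32b**2+28bw+9w**2), so (4b+9w) is a factor with cofactor -32b**2+28bw+9w**2.
The cofactor groups again: -32b**2+28bw+9w**2 = -4b(8b-9w) - w(8b-9w); both groups contain (8b-9w), giving -(4b+w)(8b-9w).

-(4b+9w)(4b+w)(8b-9w)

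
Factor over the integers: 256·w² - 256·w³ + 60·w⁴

Pull out the common factor 4·w², then factor the remaining trinomial.

4·w²·(3·w - 8)·(5·w - 8)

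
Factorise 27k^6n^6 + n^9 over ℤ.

Every term has a factor of n^6; factoring it out leaves 27k^6 + n^3.
Recognize a sum of cubes with the parts 3k^2 and n.

n^6(3k^2 + n)(9k^4 - 3k^2n + n^2)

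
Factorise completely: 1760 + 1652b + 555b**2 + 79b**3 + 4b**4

Testing divisors of the constant over divisors of the leading coefficient, b = -11/4 is a root, giving the factor (4b + 11) and quotient b**3 + 17b**2 + 92b + 160.
Next, b = -5 is a root, giving the factor (b + 5) and quotient b**2 + 12b + 32.
The remaining quadratic factors as (b + 4)(b + 8).

(4b + 11)(b + 4)(b + 5)(b + 8)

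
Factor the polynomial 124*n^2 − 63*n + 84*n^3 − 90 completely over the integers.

Among the possible rational roots, n = 6/7 is a root, giving the factor (7*n − 6) and quotient 12*n^2 + 28*n + 15.
The remaining quadratic factors as (6*n + 5)(2*n + 3).

(2*n + 3)*(6*n + 5)*(7*n − 6)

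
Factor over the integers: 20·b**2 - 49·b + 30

Need a pair with product 20·30 = 600 and sum -49: that's -24 and -25.
Split the middle term: 20·b**2 - 24·b - 25·b + 30 = 4·b·(5·b - 6) - 5·(5·b - 6).

(4·b - 5)·(5·b - 6)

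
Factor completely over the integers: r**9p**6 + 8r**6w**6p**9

p**6r**6(r + 2w**2p)(r**2 - 2rw**2p + 4w**4p**2)

Factor out r**6p**6 first: what remains is r**3 + 8w**6p**3.
Recognize a sum of cubes with the parts r and 2w**2p.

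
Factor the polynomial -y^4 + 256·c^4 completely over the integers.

(4·c + y)·(4·c - y)·(16·c^2 + y^2)

Write as (16·c^2)² − (y^2)², then factor 16·c^2 - y^2 once more.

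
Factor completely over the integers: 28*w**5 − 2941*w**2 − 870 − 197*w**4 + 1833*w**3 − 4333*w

Among the possible rational roots, w = 3 is a root, giving the factor (w − 3) and quotient 28*w**4 − 113*w**3 + 1494*w**2 + 1541*w + 290.
Then w = −5/7 is a root, giving the factor (7*w + 5) and quotient 4*w**3 − 19*w**2 + 227*w + 58.
Then w = −1/4 is a root, giving the factor (4*w + 1) and quotient w**2 − 5*w + 58.
The quadratic w**2 − 5*w + 58 has discriminant −207 < 0 and is irreducible over ℤ.

(4*w + 1)*(7*w + 5)*(w − 3)*(w**2 − 5*w + 58)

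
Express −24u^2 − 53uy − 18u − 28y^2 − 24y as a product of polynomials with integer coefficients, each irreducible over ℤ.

Group: −3u(8u + 7y + 6) − 4y(8u + 7y + 6); both groups contain (8u + 7y + 6).

−(3u + 4y)(8u + 7y + 6)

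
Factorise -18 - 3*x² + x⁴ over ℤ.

Substitute u = x² to get a quadratic in u, then factor.
x² - 6 is irreducible over ℤ (6 is not a perfect square).
x² + 3 is irreducible over ℤ (always positive, so no real roots).

(x² + 3)*(x² - 6)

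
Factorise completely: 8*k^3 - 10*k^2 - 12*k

2*k*(4*k + 3)*(k - 2)

Pull out the common factor 2*k, then factor the remaining trinomial.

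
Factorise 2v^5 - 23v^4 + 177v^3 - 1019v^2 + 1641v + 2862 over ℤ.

(2v - 9)(v + 1)(v - 6)(v^2 - 2v + 53)

By the rational root theorem, v = 6 is a root, so (v - 6) is a factor; dividing leaves 2v^4 - 11v^3 + 111v^2 - 353v - 477.
Then v = -1 is a root, giving the factor (v + 1) and quotient 2v^3 - 13v^2 + 124v - 477.
Then v = 9/2 is a root, so (2v - 9) divides it; the quotient is v^2 - 2v + 53.
The quadratic v^2 - 2v + 53 has discriminant -208 < 0 and is irreducible over ℤ.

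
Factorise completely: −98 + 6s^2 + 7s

Need a pair with product 6·(−98) = −588 and sum 7: that's −21 and 28.
Split the middle term: 6s^2 − 21s + 28s − 98 = 3s(2s − 7) + 14(2s − 7).

(2s − 7)(3s + 14)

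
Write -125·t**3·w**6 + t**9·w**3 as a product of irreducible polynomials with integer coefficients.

Pull out the common factor t**3·w**3, leaving t**6 - 125·w**3.
Recognize a difference of cubes with the parts t**2 and 5·w.

t**3·w**3·(t**2 - 5·w)·(t**4 + 5·t**2·w + 25·w**2)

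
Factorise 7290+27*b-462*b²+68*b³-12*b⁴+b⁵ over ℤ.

(b+3)*(b-5)*(b-9)*(b²-b+54)

Among the possible rational roots, b = 5 is a root, giving the factor (b-5) and quotient b⁴-7*b³+33*b²-297*b-1458.
Then b = 9 is a root, giving the factor (b-9) and quotient b³+2*b²+51*b+162.
Next, b = -3 is a root, so (b+3) is a factor; dividing leaves b²-b+54.
The quadratic b²-b+54 has discriminant -215 < 0 and is irreducible over ℤ.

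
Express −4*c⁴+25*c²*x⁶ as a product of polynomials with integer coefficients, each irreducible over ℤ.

−c²*(2*c+5*x³)*(2*c−5*x³)

Every term has a factor of c²; factoring it out leaves −4*c²+25*x⁶.
Recognize a difference of squares with the parts 5*x³ and 2*c.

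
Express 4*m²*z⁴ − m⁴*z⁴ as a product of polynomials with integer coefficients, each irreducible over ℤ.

−m²*z⁴*(m + 2)*(m − 2)

Every term has a factor of m²*z⁴; factoring it out leaves −m² + 4.
Recognize a difference of squares with the parts 2 and m.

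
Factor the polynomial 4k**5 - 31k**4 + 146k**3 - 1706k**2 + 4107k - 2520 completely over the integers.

(4k - 7)(k - 1)(k - 8)(k**2 + 3k + 45)

Trying the rational-root candidates, k = 7/4 is a root, so (4k - 7) divides it; the quotient is k**4 - 6k**3 + 26k**2 - 381k + 360.
Next, k = 8 is a root, so (k - 8) is a factor; dividing leaves k**3 + 2k**2 + 42k - 45.
Then k = 1 is a root, so (k - 1) is a factor; dividing leaves k**2 + 3k + 45.
The quadratic k**2 + 3k + 45 has discriminant -171 < 0 and is irreducible over ℤ.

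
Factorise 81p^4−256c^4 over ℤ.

(3p−4c)(3p+4c)(9p^2+16c^2)

Write as (9p^2)² − (16c^2)², then factor 9p^2−16c^2 once more.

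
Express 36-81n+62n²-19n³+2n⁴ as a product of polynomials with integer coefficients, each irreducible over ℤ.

Testing divisors of the constant over divisors of the leading coefficient, n = 1 is a root, giving the factor (n-1) and quotient 2n³-17n²+45n-36.
Continuing, n = 3/2 is a root, giving the factor (2n-3) and quotient n²-7n+12.
The remaining quadratic factors as (n-4)(n-3).

(2n-3)(n-1)(n-3)(n-4)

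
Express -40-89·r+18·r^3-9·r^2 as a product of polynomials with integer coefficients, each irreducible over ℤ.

(2·r+1)·(3·r+5)·(3·r-8)

Testing divisors of the constant over divisors of the leading coefficient, r = -1/2 is a root, so (2·r+1) divides it; the quotient is 9·r^2-9·r-40.
The remaining quadratic factors as (3·r-8)(3·r+5).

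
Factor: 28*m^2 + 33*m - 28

Need a pair with product 28·(-28) = -784 and sum 33: that's -16 and 49.
Split the middle term: 28*m^2 - 16*m + 49*m - 28 = 4*m*(7*m - 4) + 7*(7*m - 4).

(4*m + 7)*(7*m - 4)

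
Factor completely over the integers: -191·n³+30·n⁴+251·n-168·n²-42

(2·n+3)·(3·n-2)·(5·n-1)·(n-7)

Among the possible rational roots, n = -3/2 is a root, giving the factor (2·n+3) and quotient 15·n³-118·n²+93·n-14.
Next, n = 2/3 is a root, giving the factor (3·n-2) and quotient 5·n²-36·n+7.
The remaining quadratic factors as (n-7)(5·n-1).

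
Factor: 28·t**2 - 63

Factor out 7, leaving 4·t**2 - 9, which is a difference of two squares.

7·(2·t + 3)·(2·t - 3)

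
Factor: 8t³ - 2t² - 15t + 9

Among the possible rational roots, t = -3/2 is a root, so (2t + 3) is a factor; dividing leaves 4t² - 7t + 3.
The remaining quadratic factors as (t - 1)(4t - 3).

(2t + 3)(4t - 3)(t - 1)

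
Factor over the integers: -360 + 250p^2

10(5p + 6)(5p - 6)

Factor out 10, leaving 25p^2 - 36, which is a difference of two squares.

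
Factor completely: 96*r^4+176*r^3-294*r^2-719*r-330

Among the possible rational roots, r = 2 is a root, so (r-2) is a factor; dividing leaves 96*r^3+368*r^2+442*r+165.
Then r = -3/4 is a root, giving the factor (4*r+3) and quotient 24*r^2+74*r+55.
The remaining quadratic factors as (4*r+5)(6*r+11).

(4*r+3)*(4*r+5)*(6*r+11)*(r-2)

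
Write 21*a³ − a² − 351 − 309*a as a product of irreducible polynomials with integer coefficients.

(3*a − 13)*(7*a + 9)*(a + 3)

By the rational root theorem, a = 13/3 is a root, giving the factor (3*a − 13) and quotient 7*a² + 30*a + 27.
The remaining quadratic factors as (a + 3)(7*a + 9).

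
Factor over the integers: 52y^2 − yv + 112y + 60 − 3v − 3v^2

Group: 13y(4y − v + 4) + (3v + 15)(4y − v + 4); both groups contain (4y − v + 4).

(4y − v + 4)(13y + 3v + 15)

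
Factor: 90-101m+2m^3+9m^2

(2m-9)(m+10)(m-1)

By the rational root theorem, m = 1 is a root, so (m-1) divides it; the quotient is 2m^2+11m-90.
The remaining quadratic factors as (2m-9)(m+10).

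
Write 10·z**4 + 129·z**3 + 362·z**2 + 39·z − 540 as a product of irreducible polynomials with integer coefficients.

(2·z + 5)·(5·z + 12)·(z + 9)·(z − 1)

Among the possible rational roots, z = −12/5 is a root, giving the factor (5·z + 12) and quotient 2·z**3 + 21·z**2 + 22·z − 45.
Continuing, z = −5/2 is a root, so (2·z + 5) divides it; the quotient is z**2 + 8·z − 9.
The remaining quadratic factors as (z + 9)(z − 1).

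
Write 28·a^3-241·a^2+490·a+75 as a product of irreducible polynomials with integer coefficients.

Among the possible rational roots, a = 5 is a root, so (a-5) divides it; the quotient is 28·a^2-101·a-15.
The remaining quadratic factors as (4·a-15)(7·a+1).

(4·a-15)·(7·a+1)·(a-5)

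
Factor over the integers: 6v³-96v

6v(v+4)(v-4)

Pull out the common factor 6v; v²-16 is a difference of squares.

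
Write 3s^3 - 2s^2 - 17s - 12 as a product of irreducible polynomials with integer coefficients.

Testing divisors of the constant over divisors of the leading coefficient, s = -1 is a root, giving the factor (s + 1) and quotient 3s^2 - 5s - 12.
The remaining quadratic factors as (3s + 4)(s - 3).

(3s + 4)(s + 1)(s - 3)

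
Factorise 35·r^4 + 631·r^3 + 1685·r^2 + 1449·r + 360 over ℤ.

(5·r + 8)·(7·r + 3)·(r + 1)·(r + 15)

By the rational root theorem, r = -15 is a root, so (r + 15) divides it; the quotient is 35·r^3 + 106·r^2 + 95·r + 24.
Continuing, r = -8/5 is a root, so (5·r + 8) divides it; the quotient is 7·r^2 + 10·r + 3.
The remaining quadratic factors as (7·r + 3)(r + 1).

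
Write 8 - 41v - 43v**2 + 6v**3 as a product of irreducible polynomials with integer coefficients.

Testing divisors of the constant over divisors of the leading coefficient, v = 1/6 is a root, so (6v - 1) is a factor; dividing leaves v**2 - 7v - 8.
The remaining quadratic factors as (v + 1)(v - 8).

(6v - 1)(v + 1)(v - 8)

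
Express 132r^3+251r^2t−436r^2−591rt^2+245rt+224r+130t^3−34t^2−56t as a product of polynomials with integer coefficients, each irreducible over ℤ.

Group: 4r(33r^2+71rt−109r−130t^2+34t+56) − t(33r^2+71rt−109r−130t^2+34t+56); both groups contain (33r^2+71rt−109r−130t^2+34t+56), so (4r−t) is a factor with cofactor 33r^2+71rt−109r−130t^2+34t+56.
The cofactor groups again: 33r^2+71rt−109r−130t^2+34t+56 = 11r(3r+10t−8) + (−13t−7)(3r+10t−8); both groups contain (3r+10t−8), giving (11r−13t−7)(3r+10t−8).

(11r−13t−7)(3r+10t−8)(4r−t)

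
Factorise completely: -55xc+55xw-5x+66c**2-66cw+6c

Group: -5x(11c-11w+1) + 6c(11c-11w+1); both groups contain (11c-11w+1).

-(5x-6c)(11c-11w+1)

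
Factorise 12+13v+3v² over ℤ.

(3v+4)(v+3)

Need a pair with product 3·12 = 36 and sum 13: that's 9 and 4.
Split the middle term: 3v²+9v + 4v+12 = 3v(v+3) + 4(v+3).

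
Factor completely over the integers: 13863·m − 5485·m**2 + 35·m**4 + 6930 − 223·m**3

Testing divisors of the constant over divisors of the leading coefficient, m = −11 is a root, giving the factor (m + 11) and quotient 35·m**3 − 608·m**2 + 1203·m + 630.
Continuing, m = −3/7 is a root, giving the factor (7·m + 3) and quotient 5·m**2 − 89·m + 210.
The remaining quadratic factors as (5·m − 14)(m − 15).

(5·m − 14)·(7·m + 3)·(m + 11)·(m − 15)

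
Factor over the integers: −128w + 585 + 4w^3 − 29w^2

Trying the rational-root candidates, w = −5 is a root, giving the factor (w + 5) and quotient 4w^2 − 49w + 117.
The remaining quadratic factors as (w − 9)(4w − 13).

(4w − 13)(w + 5)(w − 9)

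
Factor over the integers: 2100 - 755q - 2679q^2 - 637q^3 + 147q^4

(3q + 5)(7q + 12)(7q - 5)(q - 7)

Among the possible rational roots, q = 5/7 is a root, so (7q - 5) is a factor; dividing leaves 21q^3 - 76q^2 - 437q - 420.
Then q = -12/7 is a root, so (7q + 12) divides it; the quotient is 3q^2 - 16q - 35.
The remaining quadratic factors as (q - 7)(3q + 5).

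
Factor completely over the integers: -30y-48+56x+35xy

Group as (35xy+56x) + (-30y-48) = 7x(5y+8) - 6(5y+8).
Both groups share the factor (5y+8).

(5y+8)(7x-6)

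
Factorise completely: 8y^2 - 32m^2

8(y - 2m)(y + 2m)

Factor out 8, leaving y^2 - 4m^2, which is a difference of two squares.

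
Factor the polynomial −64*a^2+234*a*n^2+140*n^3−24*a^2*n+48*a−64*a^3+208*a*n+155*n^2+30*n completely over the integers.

−(2*a−4*n−1)*(4*a+7*n+6)*(8*a+5*n)

Group: 8*a*(−8*a^2+2*a*n−8*a+28*n^2+31*n+6) + 5*n*(−8*a^2+2*a*n−8*a+28*n^2+31*n+6); both groups contain (−8*a^2+2*a*n−8*a+28*n^2+31*n+6), so (8*a+5*n) is a factor with cofactor −8*a^2+2*a*n−8*a+28*n^2+31*n+6.
The cofactor groups again: −8*a^2+2*a*n−8*a+28*n^2+31*n+6 = −2*a*(4*a+7*n+6) + (4*n+1)*(4*a+7*n+6); both groups contain (4*a+7*n+6), giving −(2*a−4*n−1)*(4*a+7*n+6).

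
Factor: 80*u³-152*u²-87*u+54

(4*u+3)*(4*u-9)*(5*u-2)

Trying the rational-root candidates, u = -3/4 is a root, so (4*u+3) divides it; the quotient is 20*u²-53*u+18.
The remaining quadratic factors as (4*u-9)(5*u-2).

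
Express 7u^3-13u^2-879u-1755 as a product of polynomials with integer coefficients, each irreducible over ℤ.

By the rational root theorem, u = 13 is a root, so (u-13) is a factor; dividing leaves 7u^2+78u+135.
The remaining quadratic factors as (u+9)(7u+15).

(7u+15)(u+9)(u-13)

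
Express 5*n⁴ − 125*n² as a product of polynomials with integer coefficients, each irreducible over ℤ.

5*n²*(n + 5)*(n − 5)

Factor out 5*n², leaving n² − 25, which is a difference of two squares.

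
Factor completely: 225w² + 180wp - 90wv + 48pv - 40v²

(15w + 12p - 10v)(15w + 4v)

Group: 15w(15w + 4v) + (12p - 10v)(15w + 4v); both groups contain (15w + 4v).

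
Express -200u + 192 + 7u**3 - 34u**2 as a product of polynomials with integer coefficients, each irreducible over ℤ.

Among the possible rational roots, u = 8 is a root, so (u - 8) divides it; the quotient is 7u**2 + 22u - 24.
The remaining quadratic factors as (7u - 6)(u + 4).

(7u - 6)(u + 4)(u - 8)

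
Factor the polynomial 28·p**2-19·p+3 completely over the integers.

(4·p-1)·(7·p-3)

Need a pair with product 28·3 = 84 and sum -19: that's -7 and -12.
Split the middle term: 28·p**2-7·p - 12·p+3 = 7·p·(4·p-1) - 3·(4·p-1).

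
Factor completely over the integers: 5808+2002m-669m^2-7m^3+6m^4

(6m+11)(m+11)(m-6)(m-8)

Testing divisors of the constant over divisors of the leading coefficient, m = 8 is a root, giving the factor (m-8) and quotient 6m^3+41m^2-341m-726.
Next, m = -11 is a root, so (m+11) is a factor; dividing leaves 6m^2-25m-66.
The remaining quadratic factors as (6m+11)(m-6).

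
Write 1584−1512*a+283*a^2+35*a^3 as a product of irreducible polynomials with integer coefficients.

(5*a−11)*(7*a−12)*(a+12)

Testing divisors of the constant over divisors of the leading coefficient, a = 12/7 is a root, so (7*a−12) divides it; the quotient is 5*a^2+49*a−132.
The remaining quadratic factors as (a+12)(5*a−11).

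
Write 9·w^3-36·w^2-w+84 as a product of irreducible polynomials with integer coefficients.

Trying the rational-root candidates, w = -4/3 is a root, so (3·w+4) divides it; the quotient is 3·w^2-16·w+21.
The remaining quadratic factors as (w-3)(3·w-7).

(3·w+4)·(3·w-7)·(w-3)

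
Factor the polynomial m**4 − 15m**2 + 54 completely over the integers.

(m + 3)(m − 3)(m**2 − 6)

Substitute u = m**2 to get a quadratic in u, then factor.
m**2 − 9 is a difference of squares.
m**2 − 6 is irreducible over ℤ (6 is not a perfect square).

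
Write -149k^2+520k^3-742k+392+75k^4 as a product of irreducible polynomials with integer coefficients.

Among the possible rational roots, k = 4/5 is a root, so (5k-4) is a factor; dividing leaves 15k^3+116k^2+63k-98.
Next, k = -7 is a root, so (k+7) divides it; the quotient is 15k^2+11k-14.
The remaining quadratic factors as (5k+7)(3k-2).

(3k-2)(5k+7)(5k-4)(k+7)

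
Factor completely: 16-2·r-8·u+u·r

(r-8)·(u-2)

Group as (u·r-8·u) + (-2·r+16) = u·(r-8) - 2·(r-8).
Both groups share the factor (r-8).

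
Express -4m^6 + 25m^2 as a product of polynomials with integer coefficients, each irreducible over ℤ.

-m^2(2m^2 + 5)(2m^2 - 5)

Pull out the common factor m^2, leaving -4m^4 + 25.
Recognize a difference of squares with the parts 5 and 2m^2.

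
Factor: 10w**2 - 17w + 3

(2w - 3)(5w - 1)

Need a pair with product 10·3 = 30 and sum -17: that's -2 and -15.
Split the middle term: 10w**2 - 2w - 15w + 3 = 2w(5w - 1) - 3(5w - 1).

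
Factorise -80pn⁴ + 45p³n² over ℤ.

5n²p(3p - 4n)(3p + 4n)

Pull out the common factor 5pn²; 9p² - 16n² is a difference of squares.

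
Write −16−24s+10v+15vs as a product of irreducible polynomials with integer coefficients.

(3s+2)(5v−8)

Group as (15vs+10v) + (−24s−16) = 5v(3s+2) − 8(3s+2).
Both groups share the factor (3s+2).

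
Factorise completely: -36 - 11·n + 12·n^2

Need a pair with product 12·(-36) = -432 and sum -11: that's 16 and -27.
Split the middle term: 12·n^2 + 16·n - 27·n - 36 = 4·n·(3·n + 4) - 9·(3·n + 4).

(3·n + 4)·(4·n - 9)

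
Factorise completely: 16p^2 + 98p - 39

Need a pair with product 16·(-39) = -624 and sum 98: that's 104 and -6.
Split the middle term: 16p^2 + 104p - 6p - 39 = 8p(2p + 13) - 3(2p + 13).

(2p + 13)(8p - 3)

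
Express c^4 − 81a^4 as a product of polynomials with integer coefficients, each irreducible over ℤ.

Write as (c^2)² − (9a^2)², then factor c^2 − 9a^2 once more.

(c − 3a)(c + 3a)(c^2 + 9a^2)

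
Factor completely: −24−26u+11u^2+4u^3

(4u+3)(u+4)(u−2)

Among the possible rational roots, u = −3/4 is a root, giving the factor (4u+3) and quotient u^2+2u−8.
The remaining quadratic factors as (u−2)(u+4).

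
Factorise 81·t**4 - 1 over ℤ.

Difference of squares twice: with A = 3·t and B = 1, A⁴ − B⁴ = (A² − B²)(A² + B²), and A² − B² factors again.

(3·t + 1)·(3·t - 1)·(9·t**2 + 1)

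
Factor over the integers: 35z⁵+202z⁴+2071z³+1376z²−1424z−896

By the rational root theorem, z = −4/7 is a root, so (7z+4) divides it; the quotient is 5z⁴+26z³+281z²+36z−224.
Then z = 4/5 is a root, giving the factor (5z−4) and quotient z³+6z²+61z+56.
Continuing, z = −1 is a root, so (z+1) is a factor; dividing leaves z²+5z+56.
The quadratic z²+5z+56 has discriminant −199 < 0 and is irreducible over ℤ.

(5z−4)(7z+4)(z+1)(z²+5z+56)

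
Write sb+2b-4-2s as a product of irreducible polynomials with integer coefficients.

Group as (sb-2s) + (2b-4) = s(b-2) + 2(b-2).
Both groups share the factor (b-2).

(b-2)(s+2)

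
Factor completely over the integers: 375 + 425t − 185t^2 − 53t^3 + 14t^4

Testing divisors of the constant over divisors of the leading coefficient, t = 5/2 is a root, giving the factor (2t − 5) and quotient 7t^3 − 9t^2 − 115t − 75.
Next, t = −3 is a root, so (t + 3) is a factor; dividing leaves 7t^2 − 30t − 25.
The remaining quadratic factors as (7t + 5)(t − 5).

(2t − 5)(7t + 5)(t + 3)(t − 5)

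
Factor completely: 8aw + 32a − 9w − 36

Group as (8aw + 32a) + (−9w − 36) = 8a(w + 4) − 9(w + 4).
Both groups share the factor (w + 4).

(8a − 9)(w + 4)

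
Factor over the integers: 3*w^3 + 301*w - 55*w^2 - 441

(3*w - 7)*(w - 7)*(w - 9)

Trying the rational-root candidates, w = 7 is a root, so (w - 7) divides it; the quotient is 3*w^2 - 34*w + 63.
The remaining quadratic factors as (3*w - 7)(w - 9).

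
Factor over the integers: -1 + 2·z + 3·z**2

(3·z - 1)·(z + 1)

Need a pair with product 3·(-1) = -3 and sum 2: that's -1 and 3.
Split the middle term: 3·z**2 - z + 3·z - 1 = z·(3·z - 1) + (3·z - 1).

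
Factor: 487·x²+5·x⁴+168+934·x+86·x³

(5·x+1)·(x+4)·(x+6)·(x+7)

By the rational root theorem, x = -6 is a root, giving the factor (x+6) and quotient 5·x³+56·x²+151·x+28.
Next, x = -1/5 is a root, so (5·x+1) divides it; the quotient is x²+11·x+28.
The remaining quadratic factors as (x+7)(x+4).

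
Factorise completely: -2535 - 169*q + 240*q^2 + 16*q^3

(4*q + 13)*(4*q - 13)*(q + 15)

Among the possible rational roots, q = -15 is a root, so (q + 15) is a factor; dividing leaves 16*q^2 - 169.
The remaining quadratic factors as (4*q + 13)(4*q - 13).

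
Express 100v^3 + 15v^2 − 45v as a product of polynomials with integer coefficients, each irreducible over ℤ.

5v(4v + 3)(5v − 3)

Pull out the common factor 5v, then factor the remaining trinomial.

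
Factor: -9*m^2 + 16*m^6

m^2*(4*m^2 + 3)*(4*m^2 - 3)

Every term has a factor of m^2; factoring it out leaves 16*m^4 - 9.
Recognize a difference of squares with the parts 4*m^2 and 3.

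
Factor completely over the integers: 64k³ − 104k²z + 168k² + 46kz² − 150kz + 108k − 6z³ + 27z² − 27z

Group: 4k(16k² − 22kz + 42k + 6z² − 27z + 27) − z(16k² − 22kz + 42k + 6z² − 27z + 27); both groups contain (16k² − 22kz + 42k + 6z² − 27z + 27), so (4k − z) is a factor with cofactor 16k² − 22kz + 42k + 6z² − 27z + 27.
The cofactor groups again: 16k² − 22kz + 42k + 6z² − 27z + 27 = 2k(8k − 3z + 9) + (−2z + 3)(8k − 3z + 9); both groups contain (8k − 3z + 9), giving (2k − 2z + 3)(8k − 3z + 9).

(2k − 2z + 3)(4k − z)(8k − 3z + 9)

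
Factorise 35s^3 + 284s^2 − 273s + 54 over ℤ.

(5s − 3)(7s − 2)(s + 9)

By the rational root theorem, s = −9 is a root, giving the factor (s + 9) and quotient 35s^2 − 31s + 6.
The remaining quadratic factors as (7s − 2)(5s − 3).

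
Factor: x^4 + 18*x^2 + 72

Substitute u = x^2 to get a quadratic in u, then factor.
x^2 + 6 is irreducible over ℤ (always positive, so no real roots).
x^2 + 12 is irreducible over ℤ (always positive, so no real roots).

(x^2 + 12)*(x^2 + 6)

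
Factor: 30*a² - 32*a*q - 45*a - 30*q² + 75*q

Group: 10*a*(3*a - 5*q) + (6*q - 15)*(3*a - 5*q); both groups contain (3*a - 5*q).

(10*a + 6*q - 15)*(3*a - 5*q)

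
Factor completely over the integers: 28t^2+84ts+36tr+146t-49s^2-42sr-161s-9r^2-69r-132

(14t-7s-3r-11)(2t+7s+3r+12)

Group: 14t(2t+7s+3r+12) + (-7s-3r-11)(2t+7s+3r+12); both groups contain (2t+7s+3r+12).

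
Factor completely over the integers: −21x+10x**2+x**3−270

Testing divisors of the constant over divisors of the leading coefficient, x = −9 is a root, giving the factor (x+9) and quotient x**2+x−30.
The remaining quadratic factors as (x−5)(x+6).

(x+6)(x+9)(x−5)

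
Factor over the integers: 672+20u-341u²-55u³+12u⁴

Trying the rational-root candidates, u = 4/3 is a root, so (3u-4) is a factor; dividing leaves 4u³-13u²-131u-168.
Then u = 8 is a root, so (u-8) is a factor; dividing leaves 4u²+19u+21.
The remaining quadratic factors as (4u+7)(u+3).

(3u-4)(4u+7)(u+3)(u-8)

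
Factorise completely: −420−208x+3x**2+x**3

Trying the rational-root candidates, x = −15 is a root, so (x+15) divides it; the quotient is x**2−12x−28.
The remaining quadratic factors as (x+2)(x−14).

(x+15)(x+2)(x−14)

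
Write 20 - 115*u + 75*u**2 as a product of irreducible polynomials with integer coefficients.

Pull out the common factor 5, then factor the remaining trinomial.

5*(3*u - 4)*(5*u - 1)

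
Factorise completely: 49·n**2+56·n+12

Need a pair with product 49·12 = 588 and sum 56: that's 14 and 42.
Split the middle term: 49·n**2+14·n + 42·n+12 = 7·n·(7·n+2) + 6·(7·n+2).

(7·n+2)·(7·n+6)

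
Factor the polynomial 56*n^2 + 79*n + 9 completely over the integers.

(7*n + 9)*(8*n + 1)

Need a pair with product 56·9 = 504 and sum 79: that's 7 and 72.
Split the middle term: 56*n^2 + 7*n + 72*n + 9 = 7*n*(8*n + 1) + 9*(8*n + 1).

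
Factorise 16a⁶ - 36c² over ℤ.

Pull out the common factor 4, leaving 4a⁶ - 9c².
Recognize a difference of squares with the parts 2a³ and 3c.

4(2a³ + 3c)(2a³ - 3c)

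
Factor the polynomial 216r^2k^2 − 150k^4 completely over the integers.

Pull out the common factor 6k^2; 36r^2 − 25k^2 is a difference of squares.

6k^2(6r − 5k)(6r + 5k)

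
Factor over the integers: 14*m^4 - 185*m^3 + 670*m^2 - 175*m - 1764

(2*m - 7)*(7*m + 9)*(m - 4)*(m - 7)

By the rational root theorem, m = 7/2 is a root, giving the factor (2*m - 7) and quotient 7*m^3 - 68*m^2 + 97*m + 252.
Continuing, m = 4 is a root, giving the factor (m - 4) and quotient 7*m^2 - 40*m - 63.
The remaining quadratic factors as (m - 7)(7*m + 9).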